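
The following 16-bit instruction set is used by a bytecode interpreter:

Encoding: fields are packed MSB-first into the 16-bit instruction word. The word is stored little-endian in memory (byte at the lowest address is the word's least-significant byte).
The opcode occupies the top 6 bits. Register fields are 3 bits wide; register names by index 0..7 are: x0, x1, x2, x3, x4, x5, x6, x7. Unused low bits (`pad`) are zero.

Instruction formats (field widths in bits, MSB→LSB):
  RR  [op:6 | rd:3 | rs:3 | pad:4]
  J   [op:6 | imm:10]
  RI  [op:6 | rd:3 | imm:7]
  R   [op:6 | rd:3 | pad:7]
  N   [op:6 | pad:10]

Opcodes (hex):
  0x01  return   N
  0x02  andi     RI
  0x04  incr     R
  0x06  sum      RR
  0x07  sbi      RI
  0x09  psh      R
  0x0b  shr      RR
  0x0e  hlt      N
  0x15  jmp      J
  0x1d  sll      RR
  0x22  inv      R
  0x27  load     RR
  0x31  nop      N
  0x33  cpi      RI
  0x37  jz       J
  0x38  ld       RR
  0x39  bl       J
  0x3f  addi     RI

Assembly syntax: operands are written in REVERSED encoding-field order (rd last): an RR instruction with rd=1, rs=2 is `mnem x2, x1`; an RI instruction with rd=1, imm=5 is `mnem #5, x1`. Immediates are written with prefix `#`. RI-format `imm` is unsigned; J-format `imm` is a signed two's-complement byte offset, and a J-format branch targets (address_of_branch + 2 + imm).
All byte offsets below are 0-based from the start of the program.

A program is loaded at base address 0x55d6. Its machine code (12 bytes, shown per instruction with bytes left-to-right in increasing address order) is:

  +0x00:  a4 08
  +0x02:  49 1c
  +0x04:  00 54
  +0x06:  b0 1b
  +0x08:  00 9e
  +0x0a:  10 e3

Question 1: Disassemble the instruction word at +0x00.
[00] a4 08 → 0x08a4
  top 6b → 0x2 → andi [RI]
  [9:7] rd=1 = x1
  [6:0] imm=36 = #36

andi #36, x1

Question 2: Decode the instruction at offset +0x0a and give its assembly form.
ld x1, x6

off 0x0a: read 10 e3 as little → 0xe310
  op=0xe310>>10=0x38 ⇒ ld (RR)
  [9:7] rd=6 = x6
  [6:4] rs=1 = x1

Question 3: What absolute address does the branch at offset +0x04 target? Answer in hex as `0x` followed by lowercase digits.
@+04  little-endian(00 54) = 0x5400
  op=0x5400>>10=0x15 ⇒ jmp (J)
  imm: (w>>0)&0x3ff=0x0 → #0
  target = base 0x55d6 + off 0x04 + 2 + imm 0 = 0x55dc

0x55dc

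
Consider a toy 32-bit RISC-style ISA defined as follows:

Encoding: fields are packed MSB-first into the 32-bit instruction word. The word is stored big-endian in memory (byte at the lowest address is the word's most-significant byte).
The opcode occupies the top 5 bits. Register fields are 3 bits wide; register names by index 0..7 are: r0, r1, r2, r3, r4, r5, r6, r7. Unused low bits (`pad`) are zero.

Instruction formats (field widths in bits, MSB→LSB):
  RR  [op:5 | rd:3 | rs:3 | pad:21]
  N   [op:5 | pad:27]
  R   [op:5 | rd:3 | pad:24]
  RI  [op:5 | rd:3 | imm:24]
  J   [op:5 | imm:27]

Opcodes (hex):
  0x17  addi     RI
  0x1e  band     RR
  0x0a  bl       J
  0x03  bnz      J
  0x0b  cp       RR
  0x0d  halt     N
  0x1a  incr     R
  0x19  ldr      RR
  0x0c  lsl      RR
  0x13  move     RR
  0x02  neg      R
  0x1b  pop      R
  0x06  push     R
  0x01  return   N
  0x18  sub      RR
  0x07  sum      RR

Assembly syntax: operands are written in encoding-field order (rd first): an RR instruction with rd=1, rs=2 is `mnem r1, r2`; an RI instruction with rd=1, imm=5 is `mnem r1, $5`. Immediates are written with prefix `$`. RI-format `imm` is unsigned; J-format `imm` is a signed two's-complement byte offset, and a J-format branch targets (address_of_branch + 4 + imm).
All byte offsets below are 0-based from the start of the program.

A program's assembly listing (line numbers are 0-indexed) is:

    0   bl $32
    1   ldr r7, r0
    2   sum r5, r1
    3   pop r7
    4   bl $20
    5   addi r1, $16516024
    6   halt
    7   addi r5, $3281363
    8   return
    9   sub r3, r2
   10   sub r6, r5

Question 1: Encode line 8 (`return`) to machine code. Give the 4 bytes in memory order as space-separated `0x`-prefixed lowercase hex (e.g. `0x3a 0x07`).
0x08 0x00 0x00 0x00

L8: return op=0x1:5|pad=0:27 ⇒ 0x08000000 ⇒ big 08 00 00 00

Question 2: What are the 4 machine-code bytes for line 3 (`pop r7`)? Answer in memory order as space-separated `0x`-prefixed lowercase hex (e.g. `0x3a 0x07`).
3. pop fields op=0x1b:5|rd=7:3|pad=0:24 → word df000000h → df 00 00 00

0xdf 0x00 0x00 0x00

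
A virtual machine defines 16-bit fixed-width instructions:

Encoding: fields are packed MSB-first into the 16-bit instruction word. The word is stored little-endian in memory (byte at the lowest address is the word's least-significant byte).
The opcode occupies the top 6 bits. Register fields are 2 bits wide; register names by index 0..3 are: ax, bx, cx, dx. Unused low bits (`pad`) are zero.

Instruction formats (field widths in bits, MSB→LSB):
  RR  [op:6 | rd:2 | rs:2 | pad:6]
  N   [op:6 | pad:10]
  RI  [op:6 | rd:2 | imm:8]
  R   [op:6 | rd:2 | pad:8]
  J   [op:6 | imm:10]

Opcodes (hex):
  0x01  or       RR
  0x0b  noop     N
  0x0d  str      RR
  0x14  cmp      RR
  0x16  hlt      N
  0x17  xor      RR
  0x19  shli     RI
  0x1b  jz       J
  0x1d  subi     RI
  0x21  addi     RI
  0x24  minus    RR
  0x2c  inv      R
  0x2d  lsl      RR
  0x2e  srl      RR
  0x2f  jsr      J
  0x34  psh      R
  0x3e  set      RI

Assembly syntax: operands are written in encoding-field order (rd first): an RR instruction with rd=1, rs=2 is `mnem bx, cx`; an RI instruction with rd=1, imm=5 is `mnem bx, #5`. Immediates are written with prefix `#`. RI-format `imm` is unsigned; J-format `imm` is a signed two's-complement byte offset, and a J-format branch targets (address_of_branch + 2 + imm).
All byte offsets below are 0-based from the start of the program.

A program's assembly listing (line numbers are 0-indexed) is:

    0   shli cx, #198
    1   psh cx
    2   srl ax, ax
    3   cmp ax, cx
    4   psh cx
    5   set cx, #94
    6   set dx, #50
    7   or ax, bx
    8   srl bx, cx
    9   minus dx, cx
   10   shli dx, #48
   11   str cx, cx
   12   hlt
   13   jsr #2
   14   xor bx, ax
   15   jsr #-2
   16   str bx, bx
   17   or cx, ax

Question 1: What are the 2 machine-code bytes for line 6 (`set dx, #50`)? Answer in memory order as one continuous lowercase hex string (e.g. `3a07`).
line 6 (set): pack op=0x3e:6|rd=3:2|imm=50:8 = 0xfb32; little→ 32 fb

32fb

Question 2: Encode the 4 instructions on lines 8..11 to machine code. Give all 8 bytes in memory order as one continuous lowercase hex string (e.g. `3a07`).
L8: srl op=0x2e:6|rd=1:2|rs=2:2|pad=0:6 ⇒ 0xb980 ⇒ little 80 b9
L9: minus op=0x24:6|rd=3:2|rs=2:2|pad=0:6 ⇒ 0x9380 ⇒ little 80 93
L10: shli op=0x19:6|rd=3:2|imm=48:8 ⇒ 0x6730 ⇒ little 30 67
L11: str op=0xd:6|rd=2:2|rs=2:2|pad=0:6 ⇒ 0x3680 ⇒ little 80 36

80b9809330678036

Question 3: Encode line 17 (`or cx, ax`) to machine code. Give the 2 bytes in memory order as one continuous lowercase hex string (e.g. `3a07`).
line 17 (or): pack op=0x1:6|rd=2:2|rs=0:2|pad=0:6 = 0x0600; little→ 00 06

0006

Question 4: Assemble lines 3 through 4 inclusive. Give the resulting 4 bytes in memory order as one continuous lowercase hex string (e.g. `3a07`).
805000d2

3. cmp fields op=0x14:6|rd=0:2|rs=2:2|pad=0:6 → word 5080h → 80 50
4. psh fields op=0x34:6|rd=2:2|pad=0:8 → word d200h → 00 d2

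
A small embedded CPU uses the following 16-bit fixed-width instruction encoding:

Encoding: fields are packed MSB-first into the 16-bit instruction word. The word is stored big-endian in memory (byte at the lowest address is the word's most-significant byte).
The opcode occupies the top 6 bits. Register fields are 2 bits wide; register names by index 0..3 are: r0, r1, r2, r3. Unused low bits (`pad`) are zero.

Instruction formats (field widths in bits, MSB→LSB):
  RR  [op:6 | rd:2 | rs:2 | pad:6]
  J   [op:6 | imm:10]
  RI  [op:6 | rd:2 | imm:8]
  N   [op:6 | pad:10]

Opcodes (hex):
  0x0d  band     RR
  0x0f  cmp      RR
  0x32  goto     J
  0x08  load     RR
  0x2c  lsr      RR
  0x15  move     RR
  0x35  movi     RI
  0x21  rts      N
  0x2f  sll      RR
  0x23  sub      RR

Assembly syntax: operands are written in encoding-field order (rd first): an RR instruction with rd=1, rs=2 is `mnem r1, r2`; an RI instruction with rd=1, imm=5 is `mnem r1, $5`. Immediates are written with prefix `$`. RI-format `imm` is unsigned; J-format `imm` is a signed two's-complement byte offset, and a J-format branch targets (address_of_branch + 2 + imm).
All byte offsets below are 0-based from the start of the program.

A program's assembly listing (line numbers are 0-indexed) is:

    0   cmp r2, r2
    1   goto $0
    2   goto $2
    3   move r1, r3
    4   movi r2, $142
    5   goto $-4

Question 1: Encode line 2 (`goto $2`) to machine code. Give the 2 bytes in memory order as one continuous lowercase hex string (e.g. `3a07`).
L2: goto op=0x32:6|imm=2:10 ⇒ 0xc802 ⇒ big c8 02

c802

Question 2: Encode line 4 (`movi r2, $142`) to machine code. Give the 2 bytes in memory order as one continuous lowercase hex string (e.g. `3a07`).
d68e

line 4 (movi): pack op=0x35:6|rd=2:2|imm=142:8 = 0xd68e; big→ d6 8e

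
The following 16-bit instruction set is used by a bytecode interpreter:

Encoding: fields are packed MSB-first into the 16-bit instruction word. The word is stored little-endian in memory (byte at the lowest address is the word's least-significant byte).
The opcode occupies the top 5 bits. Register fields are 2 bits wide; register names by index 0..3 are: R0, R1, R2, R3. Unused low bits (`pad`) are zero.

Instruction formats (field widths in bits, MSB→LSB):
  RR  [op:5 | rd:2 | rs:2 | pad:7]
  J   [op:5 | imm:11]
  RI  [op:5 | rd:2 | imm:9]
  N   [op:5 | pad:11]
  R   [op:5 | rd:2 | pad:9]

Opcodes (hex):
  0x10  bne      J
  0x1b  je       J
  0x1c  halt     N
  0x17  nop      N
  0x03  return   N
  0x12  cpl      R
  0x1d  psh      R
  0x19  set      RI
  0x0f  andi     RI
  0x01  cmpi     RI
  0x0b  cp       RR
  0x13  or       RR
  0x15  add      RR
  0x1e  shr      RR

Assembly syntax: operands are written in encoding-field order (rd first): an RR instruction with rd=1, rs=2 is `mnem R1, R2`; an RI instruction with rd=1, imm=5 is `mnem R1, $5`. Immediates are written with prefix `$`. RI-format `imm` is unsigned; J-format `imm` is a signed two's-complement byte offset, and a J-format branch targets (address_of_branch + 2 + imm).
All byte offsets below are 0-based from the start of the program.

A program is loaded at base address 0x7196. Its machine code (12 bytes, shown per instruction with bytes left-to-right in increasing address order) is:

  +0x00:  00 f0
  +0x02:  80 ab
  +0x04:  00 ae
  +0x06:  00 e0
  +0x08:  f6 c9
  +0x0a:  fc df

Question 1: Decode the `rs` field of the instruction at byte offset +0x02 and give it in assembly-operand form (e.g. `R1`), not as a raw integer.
[02] 80 ab → 0xab80
  top 5b → 0x15 → add [RR]
  [10:9] rd=1 = R1
  [8:7] rs=3 = R3

R3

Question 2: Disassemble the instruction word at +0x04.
+0x04: 00 ae ⇒ word 0xae00 (little)
  op=0xae00>>11=0x15 ⇒ add (RR)
  rd: (w>>9)&0x3=0x3 → R3
  rs: (w>>7)&0x3=0x0 → R0

add R3, R0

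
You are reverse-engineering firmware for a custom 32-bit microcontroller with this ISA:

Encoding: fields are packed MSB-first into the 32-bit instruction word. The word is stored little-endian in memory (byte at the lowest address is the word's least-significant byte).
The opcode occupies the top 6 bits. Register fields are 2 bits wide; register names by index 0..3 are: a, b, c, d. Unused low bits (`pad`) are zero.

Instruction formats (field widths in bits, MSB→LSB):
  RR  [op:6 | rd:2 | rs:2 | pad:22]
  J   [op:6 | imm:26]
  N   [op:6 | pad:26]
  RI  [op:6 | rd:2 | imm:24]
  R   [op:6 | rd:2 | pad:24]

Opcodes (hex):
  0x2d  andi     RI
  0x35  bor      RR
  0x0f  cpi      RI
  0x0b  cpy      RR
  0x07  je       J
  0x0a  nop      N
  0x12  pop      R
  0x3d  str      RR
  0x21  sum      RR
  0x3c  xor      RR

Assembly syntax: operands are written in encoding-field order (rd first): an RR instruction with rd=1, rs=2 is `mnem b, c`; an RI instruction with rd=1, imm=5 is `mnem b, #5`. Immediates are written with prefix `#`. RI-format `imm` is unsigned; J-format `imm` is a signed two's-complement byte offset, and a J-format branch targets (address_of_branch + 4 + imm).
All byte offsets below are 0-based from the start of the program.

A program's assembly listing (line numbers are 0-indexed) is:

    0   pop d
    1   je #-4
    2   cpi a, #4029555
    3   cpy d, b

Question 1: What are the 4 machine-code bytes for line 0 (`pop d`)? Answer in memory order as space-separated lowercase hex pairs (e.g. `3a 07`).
00 00 00 4b

0. pop fields op=0x12:6|rd=3:2|pad=0:24 → word 4b000000h → 00 00 00 4b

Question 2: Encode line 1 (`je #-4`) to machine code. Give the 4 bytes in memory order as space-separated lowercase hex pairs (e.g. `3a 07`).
1. je fields op=0x7:6|imm=-4:26 → word 1ffffffch → fc ff ff 1f

fc ff ff 1f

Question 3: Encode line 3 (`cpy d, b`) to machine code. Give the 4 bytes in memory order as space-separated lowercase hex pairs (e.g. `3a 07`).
3. cpy fields op=0xb:6|rd=3:2|rs=1:2|pad=0:22 → word 2f400000h → 00 00 40 2f

00 00 40 2f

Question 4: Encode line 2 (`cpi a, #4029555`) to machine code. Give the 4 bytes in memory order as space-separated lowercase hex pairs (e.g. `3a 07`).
2. cpi fields op=0xf:6|rd=0:2|imm=4029555:24 → word 3c3d7c73h → 73 7c 3d 3c

73 7c 3d 3c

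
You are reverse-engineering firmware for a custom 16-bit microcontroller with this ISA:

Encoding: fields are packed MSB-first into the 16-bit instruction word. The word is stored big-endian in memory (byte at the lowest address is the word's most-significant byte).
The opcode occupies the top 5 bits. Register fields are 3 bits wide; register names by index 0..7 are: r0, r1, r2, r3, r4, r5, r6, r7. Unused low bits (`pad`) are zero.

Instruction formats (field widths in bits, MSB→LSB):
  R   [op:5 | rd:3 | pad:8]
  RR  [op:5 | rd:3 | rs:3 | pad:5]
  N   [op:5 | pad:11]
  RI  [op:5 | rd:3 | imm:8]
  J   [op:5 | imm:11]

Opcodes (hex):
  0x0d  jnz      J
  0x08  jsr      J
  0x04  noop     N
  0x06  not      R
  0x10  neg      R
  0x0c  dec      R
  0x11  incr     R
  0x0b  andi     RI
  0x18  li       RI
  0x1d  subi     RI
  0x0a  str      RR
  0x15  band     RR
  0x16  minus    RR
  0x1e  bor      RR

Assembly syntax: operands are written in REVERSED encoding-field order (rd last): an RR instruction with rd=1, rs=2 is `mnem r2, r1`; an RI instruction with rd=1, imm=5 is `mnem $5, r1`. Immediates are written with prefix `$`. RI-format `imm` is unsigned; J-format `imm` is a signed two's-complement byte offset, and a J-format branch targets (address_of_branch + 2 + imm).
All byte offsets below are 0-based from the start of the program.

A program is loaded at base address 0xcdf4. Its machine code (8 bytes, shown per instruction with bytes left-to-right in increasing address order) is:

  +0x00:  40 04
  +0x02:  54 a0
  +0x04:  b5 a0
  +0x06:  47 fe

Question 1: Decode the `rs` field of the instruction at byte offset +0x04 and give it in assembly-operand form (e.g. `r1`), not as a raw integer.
+0x04: b5 a0 ⇒ word 0xb5a0 (big)
  op=0xb5a0>>11=0x16 ⇒ minus (RR)
  [10:8] rd=5 = r5
  [7:5] rs=5 = r5

r5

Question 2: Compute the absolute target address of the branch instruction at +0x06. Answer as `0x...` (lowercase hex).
0xcdfa

+0x06: 47 fe ⇒ word 0x47fe (big)
  top 5b → 0x8 → jsr [J]
  [10:0] imm=2046 (s11→-2) = $-2
  target = base 0xcdf4 + off 0x06 + 2 + imm -2 = 0xcdfa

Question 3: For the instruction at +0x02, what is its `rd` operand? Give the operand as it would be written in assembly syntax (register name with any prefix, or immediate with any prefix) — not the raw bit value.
r4

+0x02: 54 a0 ⇒ word 0x54a0 (big)
  op=0x54a0>>11=0xa ⇒ str (RR)
  rd@[10:8]=0x4 ⇒ r4
  rs@[7:5]=0x5 ⇒ r5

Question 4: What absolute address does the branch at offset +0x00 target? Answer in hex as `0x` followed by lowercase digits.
0xcdfa

[00] 40 04 → 0x4004
  top 5b → 0x8 → jsr [J]
  [10:0] imm=4 = $4
  target = base 0xcdf4 + off 0x00 + 2 + imm 4 = 0xcdfa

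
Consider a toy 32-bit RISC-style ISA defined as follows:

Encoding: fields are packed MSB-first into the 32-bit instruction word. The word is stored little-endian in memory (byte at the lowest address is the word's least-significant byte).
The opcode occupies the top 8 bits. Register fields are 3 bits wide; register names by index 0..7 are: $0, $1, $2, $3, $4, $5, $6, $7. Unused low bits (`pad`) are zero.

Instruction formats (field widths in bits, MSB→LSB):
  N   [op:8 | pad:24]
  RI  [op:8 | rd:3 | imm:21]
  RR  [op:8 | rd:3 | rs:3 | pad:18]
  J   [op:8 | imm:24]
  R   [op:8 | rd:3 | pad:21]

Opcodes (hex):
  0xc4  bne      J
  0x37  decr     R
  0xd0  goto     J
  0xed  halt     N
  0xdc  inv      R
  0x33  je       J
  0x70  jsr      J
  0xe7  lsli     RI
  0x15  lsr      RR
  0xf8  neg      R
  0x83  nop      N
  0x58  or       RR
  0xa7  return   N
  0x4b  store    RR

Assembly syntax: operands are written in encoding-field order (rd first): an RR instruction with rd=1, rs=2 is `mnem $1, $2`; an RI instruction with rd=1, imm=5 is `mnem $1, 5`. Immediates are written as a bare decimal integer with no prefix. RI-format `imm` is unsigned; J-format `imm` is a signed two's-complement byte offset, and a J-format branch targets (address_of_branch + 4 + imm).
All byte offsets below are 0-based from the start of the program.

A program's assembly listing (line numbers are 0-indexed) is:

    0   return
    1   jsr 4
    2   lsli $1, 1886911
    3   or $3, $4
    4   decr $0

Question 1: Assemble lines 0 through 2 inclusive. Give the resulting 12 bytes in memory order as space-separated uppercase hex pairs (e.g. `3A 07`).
00 00 00 A7 04 00 00 70 BF CA 3C E7

L0: return op=0xa7:8|pad=0:24 ⇒ 0xa7000000 ⇒ little 00 00 00 a7
L1: jsr op=0x70:8|imm=4:24 ⇒ 0x70000004 ⇒ little 04 00 00 70
L2: lsli op=0xe7:8|rd=1:3|imm=1886911:21 ⇒ 0xe73ccabf ⇒ little bf ca 3c e7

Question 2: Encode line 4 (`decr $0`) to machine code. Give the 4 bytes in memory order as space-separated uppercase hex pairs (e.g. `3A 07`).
00 00 00 37

4. decr fields op=0x37:8|rd=0:3|pad=0:21 → word 37000000h → 00 00 00 37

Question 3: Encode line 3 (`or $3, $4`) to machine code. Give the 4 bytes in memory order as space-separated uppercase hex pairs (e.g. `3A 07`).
00 00 70 58

3. or fields op=0x58:8|rd=3:3|rs=4:3|pad=0:18 → word 58700000h → 00 00 70 58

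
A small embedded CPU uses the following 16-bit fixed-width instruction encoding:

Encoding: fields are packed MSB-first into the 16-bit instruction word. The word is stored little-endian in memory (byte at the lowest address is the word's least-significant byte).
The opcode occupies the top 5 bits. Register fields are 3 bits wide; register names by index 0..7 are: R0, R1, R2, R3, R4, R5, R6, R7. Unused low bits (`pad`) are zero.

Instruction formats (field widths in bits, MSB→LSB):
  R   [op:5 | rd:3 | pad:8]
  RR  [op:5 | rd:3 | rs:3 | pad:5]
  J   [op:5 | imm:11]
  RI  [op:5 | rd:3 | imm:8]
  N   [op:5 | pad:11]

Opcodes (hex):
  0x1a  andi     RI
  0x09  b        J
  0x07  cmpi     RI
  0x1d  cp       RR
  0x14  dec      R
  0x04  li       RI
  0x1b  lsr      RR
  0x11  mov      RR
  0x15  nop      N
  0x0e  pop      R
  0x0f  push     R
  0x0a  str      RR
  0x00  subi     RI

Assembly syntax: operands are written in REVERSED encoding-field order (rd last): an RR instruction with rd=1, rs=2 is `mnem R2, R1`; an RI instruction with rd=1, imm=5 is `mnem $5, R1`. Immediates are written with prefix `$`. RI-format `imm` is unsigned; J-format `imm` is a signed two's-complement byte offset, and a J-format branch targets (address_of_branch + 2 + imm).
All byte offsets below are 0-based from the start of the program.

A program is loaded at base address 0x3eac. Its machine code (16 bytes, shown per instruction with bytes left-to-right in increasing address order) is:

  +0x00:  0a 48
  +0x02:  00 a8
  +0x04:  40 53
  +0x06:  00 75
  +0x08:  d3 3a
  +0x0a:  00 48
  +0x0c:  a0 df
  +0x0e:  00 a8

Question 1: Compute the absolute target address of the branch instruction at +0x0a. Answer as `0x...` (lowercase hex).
@+0a  little-endian(00 48) = 0x4800
  opcode bits[15:11]=0x9: b/J
  imm@[10:0]=0x0 ⇒ $0
  target = base 0x3eac + off 0x0a + 2 + imm 0 = 0x3eb8

0x3eb8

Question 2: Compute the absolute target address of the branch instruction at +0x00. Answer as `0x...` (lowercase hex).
+0x00: 0a 48 ⇒ word 0x480a (little)
  op=0x480a>>11=0x9 ⇒ b (J)
  imm@[10:0]=0xa ⇒ $10
  target = base 0x3eac + off 0x00 + 2 + imm 10 = 0x3eb8

0x3eb8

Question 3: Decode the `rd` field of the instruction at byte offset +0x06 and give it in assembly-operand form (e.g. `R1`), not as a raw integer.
R5

@+06  little-endian(00 75) = 0x7500
  top 5b → 0xe → pop [R]
  [10:8] rd=5 = R5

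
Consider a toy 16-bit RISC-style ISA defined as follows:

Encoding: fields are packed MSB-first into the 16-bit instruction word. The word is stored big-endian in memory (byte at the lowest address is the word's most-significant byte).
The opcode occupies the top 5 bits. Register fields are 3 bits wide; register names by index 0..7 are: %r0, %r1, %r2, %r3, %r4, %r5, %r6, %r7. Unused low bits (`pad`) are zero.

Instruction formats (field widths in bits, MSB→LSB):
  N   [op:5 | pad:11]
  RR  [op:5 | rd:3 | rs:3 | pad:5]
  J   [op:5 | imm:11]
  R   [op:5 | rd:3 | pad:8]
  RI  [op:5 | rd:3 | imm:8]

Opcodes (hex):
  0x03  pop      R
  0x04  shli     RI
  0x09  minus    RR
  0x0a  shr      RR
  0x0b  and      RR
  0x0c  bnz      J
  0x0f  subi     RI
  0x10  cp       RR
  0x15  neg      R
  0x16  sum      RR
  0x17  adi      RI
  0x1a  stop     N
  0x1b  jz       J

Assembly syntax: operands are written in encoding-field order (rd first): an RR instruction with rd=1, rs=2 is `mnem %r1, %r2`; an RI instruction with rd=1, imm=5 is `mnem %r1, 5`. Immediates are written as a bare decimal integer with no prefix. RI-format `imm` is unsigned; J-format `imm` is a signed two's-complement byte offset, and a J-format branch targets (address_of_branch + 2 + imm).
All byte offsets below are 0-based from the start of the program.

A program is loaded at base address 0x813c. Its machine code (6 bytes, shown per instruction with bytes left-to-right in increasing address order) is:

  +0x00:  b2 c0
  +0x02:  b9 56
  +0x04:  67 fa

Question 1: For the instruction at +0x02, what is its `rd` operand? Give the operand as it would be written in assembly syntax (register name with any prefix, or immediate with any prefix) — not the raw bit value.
%r1

[02] b9 56 → 0xb956
  op=0xb956>>11=0x17 ⇒ adi (RI)
  rd@[10:8]=0x1 ⇒ %r1
  imm@[7:0]=0x56 ⇒ 86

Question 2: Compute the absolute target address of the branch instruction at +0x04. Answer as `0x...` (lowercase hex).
@+04  big-endian(67 fa) = 0x67fa
  opcode bits[15:11]=0xc: bnz/J
  imm: (w>>0)&0x7ff=0x7fa (s11→-6) → -6
  target = base 0x813c + off 0x04 + 2 + imm -6 = 0x813c

0x813c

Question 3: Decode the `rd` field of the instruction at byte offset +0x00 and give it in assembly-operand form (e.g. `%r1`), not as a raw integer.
+0x00: b2 c0 ⇒ word 0xb2c0 (big)
  op=0xb2c0>>11=0x16 ⇒ sum (RR)
  rd: (w>>8)&0x7=0x2 → %r2
  rs: (w>>5)&0x7=0x6 → %r6

%r2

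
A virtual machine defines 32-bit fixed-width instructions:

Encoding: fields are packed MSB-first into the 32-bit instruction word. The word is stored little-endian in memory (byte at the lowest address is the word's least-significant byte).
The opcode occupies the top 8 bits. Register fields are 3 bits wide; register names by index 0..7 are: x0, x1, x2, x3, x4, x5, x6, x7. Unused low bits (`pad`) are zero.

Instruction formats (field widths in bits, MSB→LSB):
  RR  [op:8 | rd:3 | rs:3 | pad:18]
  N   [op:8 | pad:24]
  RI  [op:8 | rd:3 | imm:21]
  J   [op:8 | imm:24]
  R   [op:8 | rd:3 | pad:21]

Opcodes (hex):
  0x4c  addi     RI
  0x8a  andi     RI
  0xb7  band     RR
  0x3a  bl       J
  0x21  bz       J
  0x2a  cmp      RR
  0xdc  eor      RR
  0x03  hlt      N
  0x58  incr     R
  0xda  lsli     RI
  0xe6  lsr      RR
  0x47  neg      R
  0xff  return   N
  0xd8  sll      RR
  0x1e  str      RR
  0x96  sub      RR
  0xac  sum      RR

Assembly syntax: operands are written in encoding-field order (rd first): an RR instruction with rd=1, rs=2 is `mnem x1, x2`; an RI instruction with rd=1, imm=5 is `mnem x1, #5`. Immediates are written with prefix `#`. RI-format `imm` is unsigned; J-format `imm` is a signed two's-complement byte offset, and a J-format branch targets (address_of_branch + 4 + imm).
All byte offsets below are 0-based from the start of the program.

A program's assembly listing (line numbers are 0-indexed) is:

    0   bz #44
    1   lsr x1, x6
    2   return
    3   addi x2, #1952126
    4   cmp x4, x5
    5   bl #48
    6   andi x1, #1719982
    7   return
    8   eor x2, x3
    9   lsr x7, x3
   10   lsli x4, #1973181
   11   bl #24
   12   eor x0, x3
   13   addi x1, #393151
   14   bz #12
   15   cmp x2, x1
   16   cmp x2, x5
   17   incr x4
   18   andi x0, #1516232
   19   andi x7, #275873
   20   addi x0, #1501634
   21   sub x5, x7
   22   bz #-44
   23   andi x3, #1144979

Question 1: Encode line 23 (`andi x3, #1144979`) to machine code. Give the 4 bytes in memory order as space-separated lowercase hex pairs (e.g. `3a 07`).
23. andi fields op=0x8a:8|rd=3:3|imm=1144979:21 → word 8a717893h → 93 78 71 8a

93 78 71 8a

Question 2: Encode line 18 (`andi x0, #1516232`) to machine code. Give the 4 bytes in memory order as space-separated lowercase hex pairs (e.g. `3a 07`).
c8 22 17 8a

18. andi fields op=0x8a:8|rd=0:3|imm=1516232:21 → word 8a1722c8h → c8 22 17 8a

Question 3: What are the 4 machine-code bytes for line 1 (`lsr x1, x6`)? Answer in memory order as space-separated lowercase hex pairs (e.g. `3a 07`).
00 00 38 e6

L1: lsr op=0xe6:8|rd=1:3|rs=6:3|pad=0:18 ⇒ 0xe6380000 ⇒ little 00 00 38 e6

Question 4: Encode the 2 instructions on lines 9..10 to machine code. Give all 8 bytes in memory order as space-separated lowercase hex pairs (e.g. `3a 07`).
L9: lsr op=0xe6:8|rd=7:3|rs=3:3|pad=0:18 ⇒ 0xe6ec0000 ⇒ little 00 00 ec e6
L10: lsli op=0xda:8|rd=4:3|imm=1973181:21 ⇒ 0xda9e1bbd ⇒ little bd 1b 9e da

00 00 ec e6 bd 1b 9e da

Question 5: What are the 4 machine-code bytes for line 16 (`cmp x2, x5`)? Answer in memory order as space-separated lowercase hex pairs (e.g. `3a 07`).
16. cmp fields op=0x2a:8|rd=2:3|rs=5:3|pad=0:18 → word 2a540000h → 00 00 54 2a

00 00 54 2a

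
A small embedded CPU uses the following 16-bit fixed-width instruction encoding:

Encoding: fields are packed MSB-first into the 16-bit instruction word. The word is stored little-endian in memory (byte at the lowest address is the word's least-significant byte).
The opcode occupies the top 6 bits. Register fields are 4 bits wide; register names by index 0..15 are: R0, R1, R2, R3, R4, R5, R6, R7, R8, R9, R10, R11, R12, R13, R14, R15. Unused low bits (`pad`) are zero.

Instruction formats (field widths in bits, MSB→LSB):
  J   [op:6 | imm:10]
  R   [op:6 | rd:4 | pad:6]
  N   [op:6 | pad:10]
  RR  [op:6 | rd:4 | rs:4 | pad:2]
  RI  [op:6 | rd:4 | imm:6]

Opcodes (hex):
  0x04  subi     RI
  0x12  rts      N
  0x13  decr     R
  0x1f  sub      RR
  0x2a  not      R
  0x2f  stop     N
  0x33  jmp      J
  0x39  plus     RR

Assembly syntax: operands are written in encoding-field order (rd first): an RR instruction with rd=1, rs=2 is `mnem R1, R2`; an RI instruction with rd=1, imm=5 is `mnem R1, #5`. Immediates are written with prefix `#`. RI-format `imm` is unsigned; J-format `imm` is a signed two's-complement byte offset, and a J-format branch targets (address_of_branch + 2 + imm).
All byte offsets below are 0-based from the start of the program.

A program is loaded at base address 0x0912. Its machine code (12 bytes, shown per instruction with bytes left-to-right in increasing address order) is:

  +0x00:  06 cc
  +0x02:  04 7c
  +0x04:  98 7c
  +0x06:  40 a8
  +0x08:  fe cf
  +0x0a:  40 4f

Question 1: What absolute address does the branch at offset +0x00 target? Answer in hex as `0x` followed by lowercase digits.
0x091a

@+00  little-endian(06 cc) = 0xcc06
  op=0xcc06>>10=0x33 ⇒ jmp (J)
  [9:0] imm=6 = #6
  target = base 0x0912 + off 0x00 + 2 + imm 6 = 0x091a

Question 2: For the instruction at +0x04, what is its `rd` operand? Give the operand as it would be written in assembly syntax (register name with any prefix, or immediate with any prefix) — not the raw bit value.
R2

@+04  little-endian(98 7c) = 0x7c98
  top 6b → 0x1f → sub [RR]
  [9:6] rd=2 = R2
  [5:2] rs=6 = R6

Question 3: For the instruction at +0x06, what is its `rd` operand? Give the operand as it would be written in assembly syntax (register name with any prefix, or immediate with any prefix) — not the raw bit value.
[06] 40 a8 → 0xa840
  opcode bits[15:10]=0x2a: not/R
  rd@[9:6]=0x1 ⇒ R1

R1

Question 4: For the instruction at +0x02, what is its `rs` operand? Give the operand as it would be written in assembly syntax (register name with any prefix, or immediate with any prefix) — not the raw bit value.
R1

@+02  little-endian(04 7c) = 0x7c04
  opcode bits[15:10]=0x1f: sub/RR
  rd: (w>>6)&0xf=0x0 → R0
  rs: (w>>2)&0xf=0x1 → R1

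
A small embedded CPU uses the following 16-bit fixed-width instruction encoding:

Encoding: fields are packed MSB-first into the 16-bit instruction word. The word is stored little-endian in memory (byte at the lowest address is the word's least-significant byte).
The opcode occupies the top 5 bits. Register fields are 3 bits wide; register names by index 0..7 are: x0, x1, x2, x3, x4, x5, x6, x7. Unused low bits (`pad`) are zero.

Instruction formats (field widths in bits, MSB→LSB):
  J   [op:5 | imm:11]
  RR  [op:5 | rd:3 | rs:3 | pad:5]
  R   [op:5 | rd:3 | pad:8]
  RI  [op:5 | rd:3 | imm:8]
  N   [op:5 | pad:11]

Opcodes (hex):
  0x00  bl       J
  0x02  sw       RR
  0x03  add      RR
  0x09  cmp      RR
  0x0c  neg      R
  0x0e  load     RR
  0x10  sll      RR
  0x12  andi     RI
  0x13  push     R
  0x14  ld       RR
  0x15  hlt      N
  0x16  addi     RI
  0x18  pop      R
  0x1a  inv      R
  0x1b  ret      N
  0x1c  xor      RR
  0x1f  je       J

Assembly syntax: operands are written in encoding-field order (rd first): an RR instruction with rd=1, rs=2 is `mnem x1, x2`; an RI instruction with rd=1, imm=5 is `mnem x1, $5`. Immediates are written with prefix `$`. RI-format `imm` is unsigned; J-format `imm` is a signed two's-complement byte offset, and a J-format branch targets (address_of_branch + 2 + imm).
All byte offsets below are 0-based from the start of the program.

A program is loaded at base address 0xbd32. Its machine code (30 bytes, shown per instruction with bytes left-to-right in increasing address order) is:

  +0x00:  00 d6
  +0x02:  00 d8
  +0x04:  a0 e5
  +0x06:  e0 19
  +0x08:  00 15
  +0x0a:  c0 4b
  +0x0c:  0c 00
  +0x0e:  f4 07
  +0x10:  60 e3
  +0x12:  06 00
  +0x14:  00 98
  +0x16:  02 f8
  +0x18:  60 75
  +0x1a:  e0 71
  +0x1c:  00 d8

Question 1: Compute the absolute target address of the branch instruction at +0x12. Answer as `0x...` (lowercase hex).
0xbd4c

@+12  little-endian(06 00) = 0x0006
  opcode bits[15:11]=0x0: bl/J
  imm: (w>>0)&0x7ff=0x6 → $6
  target = base 0xbd32 + off 0x12 + 2 + imm 6 = 0xbd4c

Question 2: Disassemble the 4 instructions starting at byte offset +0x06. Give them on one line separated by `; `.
@+06  little-endian(e0 19) = 0x19e0
  opcode bits[15:11]=0x3: add/RR
  rd@[10:8]=0x1 ⇒ x1
  rs@[7:5]=0x7 ⇒ x7
@+08  little-endian(00 15) = 0x1500
  opcode bits[15:11]=0x2: sw/RR
  rd@[10:8]=0x5 ⇒ x5
  rs@[7:5]=0x0 ⇒ x0
@+0a  little-endian(c0 4b) = 0x4bc0
  opcode bits[15:11]=0x9: cmp/RR
  rd@[10:8]=0x3 ⇒ x3
  rs@[7:5]=0x6 ⇒ x6
@+0c  little-endian(0c 00) = 0x000c
  opcode bits[15:11]=0x0: bl/J
  imm@[10:0]=0xc ⇒ $12

add x1, x7; sw x5, x0; cmp x3, x6; bl $12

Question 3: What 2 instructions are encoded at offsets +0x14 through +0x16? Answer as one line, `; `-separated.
push x0; je $2

off 0x14: read 00 98 as little → 0x9800
  op=0x9800>>11=0x13 ⇒ push (R)
  [10:8] rd=0 = x0
off 0x16: read 02 f8 as little → 0xf802
  op=0xf802>>11=0x1f ⇒ je (J)
  [10:0] imm=2 = $2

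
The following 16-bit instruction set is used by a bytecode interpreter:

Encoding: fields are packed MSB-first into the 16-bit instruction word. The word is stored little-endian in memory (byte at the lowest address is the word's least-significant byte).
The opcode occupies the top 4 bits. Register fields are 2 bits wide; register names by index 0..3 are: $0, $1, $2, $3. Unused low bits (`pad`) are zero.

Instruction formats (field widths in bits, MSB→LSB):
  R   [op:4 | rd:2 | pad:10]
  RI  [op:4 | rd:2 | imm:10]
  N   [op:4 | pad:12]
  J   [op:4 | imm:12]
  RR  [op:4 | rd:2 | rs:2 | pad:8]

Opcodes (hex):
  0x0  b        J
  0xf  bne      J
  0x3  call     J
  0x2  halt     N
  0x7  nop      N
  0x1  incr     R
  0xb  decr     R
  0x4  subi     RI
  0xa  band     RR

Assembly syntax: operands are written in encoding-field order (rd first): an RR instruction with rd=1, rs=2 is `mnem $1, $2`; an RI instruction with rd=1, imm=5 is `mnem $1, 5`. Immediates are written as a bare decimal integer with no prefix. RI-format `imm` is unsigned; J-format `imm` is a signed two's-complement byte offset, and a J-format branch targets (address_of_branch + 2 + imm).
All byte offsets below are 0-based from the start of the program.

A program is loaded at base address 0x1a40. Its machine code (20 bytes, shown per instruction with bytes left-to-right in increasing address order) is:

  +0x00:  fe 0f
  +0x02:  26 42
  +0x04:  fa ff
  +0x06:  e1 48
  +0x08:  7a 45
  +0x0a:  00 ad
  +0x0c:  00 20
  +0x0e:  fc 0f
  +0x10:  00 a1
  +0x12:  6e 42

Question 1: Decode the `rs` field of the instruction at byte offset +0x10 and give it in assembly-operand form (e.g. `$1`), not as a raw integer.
$1

off 0x10: read 00 a1 as little → 0xa100
  op=0xa100>>12=0xa ⇒ band (RR)
  rd: (w>>10)&0x3=0x0 → $0
  rs: (w>>8)&0x3=0x1 → $1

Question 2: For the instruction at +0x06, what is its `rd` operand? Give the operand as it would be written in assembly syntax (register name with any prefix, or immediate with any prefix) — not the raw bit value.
$2

[06] e1 48 → 0x48e1
  top 4b → 0x4 → subi [RI]
  [11:10] rd=2 = $2
  [9:0] imm=225 = 225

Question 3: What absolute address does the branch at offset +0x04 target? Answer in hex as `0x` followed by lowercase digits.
0x1a40

[04] fa ff → 0xfffa
  opcode bits[15:12]=0xf: bne/J
  [11:0] imm=4090 (s12→-6) = -6
  target = base 0x1a40 + off 0x04 + 2 + imm -6 = 0x1a40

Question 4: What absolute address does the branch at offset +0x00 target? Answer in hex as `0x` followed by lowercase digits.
0x1a40

[00] fe 0f → 0x0ffe
  opcode bits[15:12]=0x0: b/J
  imm: (w>>0)&0xfff=0xffe (s12→-2) → -2
  target = base 0x1a40 + off 0x00 + 2 + imm -2 = 0x1a40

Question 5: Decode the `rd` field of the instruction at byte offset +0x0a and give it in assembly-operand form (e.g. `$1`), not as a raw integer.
$3

off 0x0a: read 00 ad as little → 0xad00
  op=0xad00>>12=0xa ⇒ band (RR)
  [11:10] rd=3 = $3
  [9:8] rs=1 = $1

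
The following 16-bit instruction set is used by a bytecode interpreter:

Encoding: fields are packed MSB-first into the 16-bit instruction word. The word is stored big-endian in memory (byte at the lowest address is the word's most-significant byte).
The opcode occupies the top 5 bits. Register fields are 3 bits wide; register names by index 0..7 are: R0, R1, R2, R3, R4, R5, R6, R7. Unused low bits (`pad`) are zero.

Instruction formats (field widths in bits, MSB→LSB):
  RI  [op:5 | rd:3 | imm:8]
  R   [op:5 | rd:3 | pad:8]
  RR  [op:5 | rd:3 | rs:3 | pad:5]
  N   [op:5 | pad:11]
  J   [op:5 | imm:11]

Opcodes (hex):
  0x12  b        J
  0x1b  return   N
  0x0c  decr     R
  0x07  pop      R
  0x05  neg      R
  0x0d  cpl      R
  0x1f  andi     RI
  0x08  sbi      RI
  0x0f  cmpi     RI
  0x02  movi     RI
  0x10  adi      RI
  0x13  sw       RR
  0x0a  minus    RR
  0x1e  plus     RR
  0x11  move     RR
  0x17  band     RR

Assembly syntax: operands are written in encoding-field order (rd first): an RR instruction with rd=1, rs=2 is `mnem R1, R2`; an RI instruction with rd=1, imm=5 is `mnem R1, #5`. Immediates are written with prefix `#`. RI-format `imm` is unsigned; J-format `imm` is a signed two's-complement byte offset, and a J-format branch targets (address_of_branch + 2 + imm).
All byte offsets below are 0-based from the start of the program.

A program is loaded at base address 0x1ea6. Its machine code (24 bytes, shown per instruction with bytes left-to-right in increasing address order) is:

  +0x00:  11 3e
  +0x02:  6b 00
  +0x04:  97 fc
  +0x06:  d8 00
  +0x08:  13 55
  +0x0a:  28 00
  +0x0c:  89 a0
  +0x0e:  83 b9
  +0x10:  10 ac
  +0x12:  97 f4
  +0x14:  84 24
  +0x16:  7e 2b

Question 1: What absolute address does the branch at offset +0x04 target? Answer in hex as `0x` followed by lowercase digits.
0x1ea8

off 0x04: read 97 fc as big → 0x97fc
  op=0x97fc>>11=0x12 ⇒ b (J)
  imm@[10:0]=0x7fc (s11→-4) ⇒ #-4
  target = base 0x1ea6 + off 0x04 + 2 + imm -4 = 0x1ea8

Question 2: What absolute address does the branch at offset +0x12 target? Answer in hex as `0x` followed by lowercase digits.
@+12  big-endian(97 f4) = 0x97f4
  opcode bits[15:11]=0x12: b/J
  [10:0] imm=2036 (s11→-12) = #-12
  target = base 0x1ea6 + off 0x12 + 2 + imm -12 = 0x1eae

0x1eae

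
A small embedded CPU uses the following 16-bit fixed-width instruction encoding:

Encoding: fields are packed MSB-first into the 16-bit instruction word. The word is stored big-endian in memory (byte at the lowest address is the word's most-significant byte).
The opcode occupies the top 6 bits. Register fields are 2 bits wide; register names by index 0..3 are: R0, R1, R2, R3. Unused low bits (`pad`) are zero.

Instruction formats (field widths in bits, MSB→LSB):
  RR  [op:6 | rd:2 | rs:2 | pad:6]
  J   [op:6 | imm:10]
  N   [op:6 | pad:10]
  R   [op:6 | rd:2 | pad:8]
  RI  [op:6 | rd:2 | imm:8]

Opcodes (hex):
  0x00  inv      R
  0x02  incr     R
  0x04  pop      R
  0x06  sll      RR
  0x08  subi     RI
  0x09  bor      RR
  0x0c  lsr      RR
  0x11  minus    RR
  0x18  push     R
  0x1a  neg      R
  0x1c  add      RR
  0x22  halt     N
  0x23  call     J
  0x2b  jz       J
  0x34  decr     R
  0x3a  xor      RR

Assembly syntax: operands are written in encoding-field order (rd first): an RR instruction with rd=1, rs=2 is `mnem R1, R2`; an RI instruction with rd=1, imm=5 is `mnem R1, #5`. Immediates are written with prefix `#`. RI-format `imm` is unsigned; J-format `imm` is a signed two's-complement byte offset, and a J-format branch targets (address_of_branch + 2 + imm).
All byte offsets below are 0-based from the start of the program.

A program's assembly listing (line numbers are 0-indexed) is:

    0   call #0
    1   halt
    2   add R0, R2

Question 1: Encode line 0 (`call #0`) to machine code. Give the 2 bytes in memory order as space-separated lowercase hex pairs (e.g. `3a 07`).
L0: call op=0x23:6|imm=0:10 ⇒ 0x8c00 ⇒ big 8c 00

8c 00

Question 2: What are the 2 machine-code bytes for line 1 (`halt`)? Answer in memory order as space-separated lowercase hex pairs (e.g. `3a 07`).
1. halt fields op=0x22:6|pad=0:10 → word 8800h → 88 00

88 00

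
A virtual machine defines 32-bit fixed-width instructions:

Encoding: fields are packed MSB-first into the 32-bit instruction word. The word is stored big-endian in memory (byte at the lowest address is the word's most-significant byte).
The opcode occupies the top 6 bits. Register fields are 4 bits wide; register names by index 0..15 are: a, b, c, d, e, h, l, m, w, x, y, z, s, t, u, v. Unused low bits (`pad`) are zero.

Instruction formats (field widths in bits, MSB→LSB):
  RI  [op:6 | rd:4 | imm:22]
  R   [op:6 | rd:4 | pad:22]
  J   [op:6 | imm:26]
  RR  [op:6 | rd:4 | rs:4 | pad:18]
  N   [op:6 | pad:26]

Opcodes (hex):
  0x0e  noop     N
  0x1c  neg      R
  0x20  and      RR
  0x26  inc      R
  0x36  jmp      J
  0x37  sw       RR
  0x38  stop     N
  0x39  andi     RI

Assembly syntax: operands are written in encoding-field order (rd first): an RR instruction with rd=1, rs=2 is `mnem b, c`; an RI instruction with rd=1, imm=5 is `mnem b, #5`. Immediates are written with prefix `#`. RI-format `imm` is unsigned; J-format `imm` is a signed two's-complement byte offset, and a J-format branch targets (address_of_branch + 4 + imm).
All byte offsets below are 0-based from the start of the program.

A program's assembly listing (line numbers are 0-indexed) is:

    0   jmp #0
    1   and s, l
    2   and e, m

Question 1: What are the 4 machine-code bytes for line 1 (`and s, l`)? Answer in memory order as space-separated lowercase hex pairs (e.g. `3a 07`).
line 1 (and): pack op=0x20:6|rd=12:4|rs=6:4|pad=0:18 = 0x83180000; big→ 83 18 00 00

83 18 00 00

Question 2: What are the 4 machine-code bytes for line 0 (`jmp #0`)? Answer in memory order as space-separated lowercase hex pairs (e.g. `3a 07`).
line 0 (jmp): pack op=0x36:6|imm=0:26 = 0xd8000000; big→ d8 00 00 00

d8 00 00 00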